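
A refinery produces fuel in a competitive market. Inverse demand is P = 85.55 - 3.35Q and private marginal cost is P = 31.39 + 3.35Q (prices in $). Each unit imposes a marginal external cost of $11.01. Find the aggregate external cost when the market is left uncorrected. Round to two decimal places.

$89.00

Market equilibrium (private): 31.39 + 3.35Q = 85.55 - 3.35Q → Q_m = 8.0836.
Total external cost = MEC × Q_m = 11.01 × 8.0836 = 89.0004.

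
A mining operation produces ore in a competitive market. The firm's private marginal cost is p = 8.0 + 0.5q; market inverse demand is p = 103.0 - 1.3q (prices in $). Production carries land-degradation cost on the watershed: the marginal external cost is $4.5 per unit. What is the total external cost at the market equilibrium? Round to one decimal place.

Market equilibrium (private): 8.0 + 0.5q = 103.0 - 1.3q → q_m = 52.7778.
Total external cost = MEC × q_m = 4.5 × 52.7778 = 237.5001.

$237.5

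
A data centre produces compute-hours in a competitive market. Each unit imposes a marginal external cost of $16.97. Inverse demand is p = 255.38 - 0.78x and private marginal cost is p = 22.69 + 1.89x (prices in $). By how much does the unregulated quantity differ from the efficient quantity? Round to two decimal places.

6.36 units

Market equilibrium (private): 22.69 + 1.89x = 255.38 - 0.78x → x_m = 87.1498.
Social marginal cost = private MC + MEC = 39.66 + 1.89x.
Set SMC = demand: 39.66 + 1.89x = 255.38 - 0.78x → x* = 80.7940.
Gap = |87.1498 − 80.7940| = 6.3558.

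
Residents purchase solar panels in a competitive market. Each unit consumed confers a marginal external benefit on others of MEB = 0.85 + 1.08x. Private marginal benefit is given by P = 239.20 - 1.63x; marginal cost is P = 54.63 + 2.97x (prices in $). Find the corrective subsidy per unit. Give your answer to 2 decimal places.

Social marginal benefit = demand + MEB = 240.05 - 0.55x.
Set SMB = MC: 240.05 - 0.55x = 54.63 + 2.97x → x* = 52.6761.
The Pigouvian subsidy equals MEB at x*: 0.85 + 1.08×52.6761 = 57.7402.

subsidy = $57.74 per unit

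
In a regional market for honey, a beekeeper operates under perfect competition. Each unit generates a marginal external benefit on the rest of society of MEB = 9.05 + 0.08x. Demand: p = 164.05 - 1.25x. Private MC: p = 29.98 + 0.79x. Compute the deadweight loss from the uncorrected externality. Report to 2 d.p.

Market equilibrium (private): 29.98 + 0.79x = 164.05 - 1.25x → x_m = 65.7206.
Social marginal cost = private MC − MEB = 20.93 + 0.71x.
Set SMC = demand: 20.93 + 0.71x = 164.05 - 1.25x → x* = 73.0204.
The welfare-loss triangle has base |x_m − x*| and height MEB(x_m) (the vertical gap between SMC and demand is zero at x* and MEB at x_m).
DWL = ½ × 7.2998 × 14.3076 = 52.2213.

DWL = 52.22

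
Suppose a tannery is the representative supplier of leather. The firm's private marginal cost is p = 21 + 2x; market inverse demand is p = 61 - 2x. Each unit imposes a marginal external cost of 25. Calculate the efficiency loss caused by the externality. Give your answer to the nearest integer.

Market equilibrium (private): 21 + 2x = 61 - 2x → x_m = 10.0000.
Social marginal cost = private MC + MEC = 46 + 2x.
Set SMC = demand: 46 + 2x = 61 - 2x → x* = 3.7500.
Height of the DWL triangle at x_m is SMC(x_m) − demand(x_m) = MEC(x_m) = 25.0000.
DWL = ½ × 6.2500 × 25.0000 = 78.1250.

DWL = 78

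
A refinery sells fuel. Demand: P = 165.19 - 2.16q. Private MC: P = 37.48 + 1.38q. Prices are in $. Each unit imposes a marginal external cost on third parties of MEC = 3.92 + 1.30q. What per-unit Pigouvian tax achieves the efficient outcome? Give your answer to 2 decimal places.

tax = $37.17 per unit

Social marginal cost = private MC + MEC = 41.40 + 2.68q.
Set SMC = demand: 41.40 + 2.68q = 165.19 - 2.16q → q* = 25.5764.
The Pigouvian tax equals MEC at q*: 3.92 + 1.30×25.5764 = 37.1693.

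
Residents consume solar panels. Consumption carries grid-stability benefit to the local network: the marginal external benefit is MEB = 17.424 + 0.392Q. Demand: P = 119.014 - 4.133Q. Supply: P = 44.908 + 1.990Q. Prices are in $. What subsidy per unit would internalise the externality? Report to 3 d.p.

Social marginal benefit = demand + MEB = 136.438 - 3.741Q.
Set SMB = MC: 136.438 - 3.741Q = 44.908 + 1.990Q → Q* = 15.9710.
The Pigouvian subsidy equals MEB at Q*: 17.424 + 0.392×15.9710 = 23.6846.

subsidy = $23.685 per unit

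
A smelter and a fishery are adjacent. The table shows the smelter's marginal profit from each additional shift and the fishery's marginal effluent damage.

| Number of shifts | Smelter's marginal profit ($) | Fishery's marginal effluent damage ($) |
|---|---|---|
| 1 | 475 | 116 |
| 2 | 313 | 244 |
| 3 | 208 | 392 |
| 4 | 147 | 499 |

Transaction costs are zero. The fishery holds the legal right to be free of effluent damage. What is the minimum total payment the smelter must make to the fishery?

Efficient level: marginal profit ≥ marginal effluent damage through level 2, so k* = 2.
With the fishery holding the right, the smelter must at least compensate total damage at k*: 116 + 244 = 360.

$360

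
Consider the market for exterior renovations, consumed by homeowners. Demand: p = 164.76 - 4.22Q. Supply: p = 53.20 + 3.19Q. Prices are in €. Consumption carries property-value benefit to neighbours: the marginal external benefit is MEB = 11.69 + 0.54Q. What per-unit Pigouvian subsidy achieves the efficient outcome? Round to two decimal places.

Social marginal benefit = demand + MEB = 176.45 - 3.68Q.
Set SMB = MC: 176.45 - 3.68Q = 53.20 + 3.19Q → Q* = 17.9403.
The Pigouvian subsidy equals MEB at Q*: 11.69 + 0.54×17.9403 = 21.3778.

subsidy = €21.38 per unit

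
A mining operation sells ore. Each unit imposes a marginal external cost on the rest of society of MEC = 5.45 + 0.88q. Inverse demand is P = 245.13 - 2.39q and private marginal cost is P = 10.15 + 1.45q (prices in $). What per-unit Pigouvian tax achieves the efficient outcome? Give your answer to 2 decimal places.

Social marginal cost = private MC + MEC = 15.60 + 2.33q.
Set SMC = demand: 15.60 + 2.33q = 245.13 - 2.39q → q* = 48.6292.
The Pigouvian tax equals MEC at q*: 5.45 + 0.88×48.6292 = 48.2437.

tax = $48.24 per unit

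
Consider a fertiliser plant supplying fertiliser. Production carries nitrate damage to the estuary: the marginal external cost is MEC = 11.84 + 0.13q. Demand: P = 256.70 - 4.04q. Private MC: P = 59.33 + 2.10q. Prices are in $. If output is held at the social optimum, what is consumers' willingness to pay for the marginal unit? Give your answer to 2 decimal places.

P = $137.16

Social marginal cost = private MC + MEC = 71.17 + 2.23q.
Set SMC = demand: 71.17 + 2.23q = 256.70 - 4.04q → q* = 29.5901.
Consumer price on the demand curve at q*: 256.70 − 4.04×29.5901 = 137.1560.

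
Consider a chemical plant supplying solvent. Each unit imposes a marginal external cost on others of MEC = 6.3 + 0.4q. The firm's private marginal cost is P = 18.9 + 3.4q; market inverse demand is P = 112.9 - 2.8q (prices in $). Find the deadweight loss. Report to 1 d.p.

Market equilibrium (private): 18.9 + 3.4q = 112.9 - 2.8q → q_m = 15.1613.
Social marginal cost = private MC + MEC = 25.2 + 3.8q.
Set SMC = demand: 25.2 + 3.8q = 112.9 - 2.8q → q* = 13.2879.
The welfare-loss triangle has base |q_m − q*| and height MEC(q_m) (the vertical gap between SMC and demand is zero at q* and MEC at q_m).
DWL = ½ × 1.8734 × 12.3645 = 11.5818.

DWL = $11.6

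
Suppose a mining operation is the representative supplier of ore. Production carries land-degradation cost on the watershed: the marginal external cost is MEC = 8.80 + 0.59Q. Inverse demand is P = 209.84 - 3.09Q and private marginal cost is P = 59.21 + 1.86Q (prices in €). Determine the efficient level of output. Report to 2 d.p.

Q* = 25.60

Social marginal cost = private MC + MEC = 68.01 + 2.45Q.
Set SMC = demand: 68.01 + 2.45Q = 209.84 - 3.09Q → Q* = 25.6011.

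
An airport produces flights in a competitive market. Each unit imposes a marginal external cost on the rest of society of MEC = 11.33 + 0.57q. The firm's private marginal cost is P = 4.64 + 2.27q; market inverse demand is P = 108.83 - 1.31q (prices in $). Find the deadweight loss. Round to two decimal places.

Market equilibrium (private): 4.64 + 2.27q = 108.83 - 1.31q → q_m = 29.1034.
Social marginal cost = private MC + MEC = 15.97 + 2.84q.
Set SMC = demand: 15.97 + 2.84q = 108.83 - 1.31q → q* = 22.3759.
Height of the DWL triangle at q_m is SMC(q_m) − demand(q_m) = MEC(q_m) = 27.9189.
DWL = ½ × 6.7275 × 27.9189 = 93.9122.

DWL = $93.91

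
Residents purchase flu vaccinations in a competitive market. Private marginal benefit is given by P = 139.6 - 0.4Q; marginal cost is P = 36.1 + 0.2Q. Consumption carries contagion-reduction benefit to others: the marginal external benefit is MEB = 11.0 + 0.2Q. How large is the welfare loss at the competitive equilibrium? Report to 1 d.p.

DWL = 2587.8

Market equilibrium (private): 36.1 + 0.2Q = 139.6 - 0.4Q → Q_m = 172.5000.
Social marginal benefit = demand + MEB = 150.6 - 0.2Q.
Set SMB = MC: 150.6 - 0.2Q = 36.1 + 0.2Q → Q* = 286.2500.
The loss is the area between SMB and MC from Q* to Q_m; with linear curves that's a triangle of height MEB(Q_m).
DWL = ½ × 113.7500 × 45.5000 = 2587.8125.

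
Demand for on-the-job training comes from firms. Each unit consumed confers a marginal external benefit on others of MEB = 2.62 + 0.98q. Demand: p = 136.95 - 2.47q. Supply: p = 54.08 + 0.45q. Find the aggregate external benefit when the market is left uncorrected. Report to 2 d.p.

Market equilibrium (private): 54.08 + 0.45q = 136.95 - 2.47q → q_m = 28.3801.
Total external benefit = ∫₀^{q_m} (2.62 + 0.98q) dq = 2.62×28.3801 + ½×0.98×28.3801² = 469.0166.

469.02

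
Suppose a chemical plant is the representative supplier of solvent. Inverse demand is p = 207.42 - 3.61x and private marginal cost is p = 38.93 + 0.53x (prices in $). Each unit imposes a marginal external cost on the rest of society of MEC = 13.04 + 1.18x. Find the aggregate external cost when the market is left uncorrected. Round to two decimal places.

Market equilibrium (private): 38.93 + 0.53x = 207.42 - 3.61x → x_m = 40.6981.
Total external cost = ∫₀^{x_m} (13.04 + 1.18x) dx = 13.04×40.6981 + ½×1.18×40.6981² = 1507.9411.

$1507.94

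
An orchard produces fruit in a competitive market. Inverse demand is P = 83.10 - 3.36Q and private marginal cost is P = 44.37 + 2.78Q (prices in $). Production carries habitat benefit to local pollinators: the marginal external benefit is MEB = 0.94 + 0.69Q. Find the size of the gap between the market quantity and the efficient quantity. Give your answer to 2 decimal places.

Market equilibrium (private): 44.37 + 2.78Q = 83.10 - 3.36Q → Q_m = 6.3078.
Social marginal cost = private MC − MEB = 43.43 + 2.09Q.
Set SMC = demand: 43.43 + 2.09Q = 83.10 - 3.36Q → Q* = 7.2789.
Gap = |6.3078 − 7.2789| = 0.9711.

0.97 units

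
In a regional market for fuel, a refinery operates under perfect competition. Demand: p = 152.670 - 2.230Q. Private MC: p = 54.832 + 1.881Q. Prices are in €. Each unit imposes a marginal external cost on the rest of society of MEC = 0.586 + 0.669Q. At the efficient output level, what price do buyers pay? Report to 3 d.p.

P = €107.299

Social marginal cost = private MC + MEC = 55.418 + 2.550Q.
Set SMC = demand: 55.418 + 2.550Q = 152.670 - 2.230Q → Q* = 20.3456.
Consumer price on the demand curve at Q*: 152.670 − 2.230×20.3456 = 107.2993.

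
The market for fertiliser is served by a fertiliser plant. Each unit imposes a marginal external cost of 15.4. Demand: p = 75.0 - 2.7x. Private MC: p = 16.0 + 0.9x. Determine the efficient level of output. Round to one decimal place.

Social marginal cost = private MC + MEC = 31.4 + 0.9x.
Set SMC = demand: 31.4 + 0.9x = 75.0 - 2.7x → x* = 12.1111.

x* = 12.1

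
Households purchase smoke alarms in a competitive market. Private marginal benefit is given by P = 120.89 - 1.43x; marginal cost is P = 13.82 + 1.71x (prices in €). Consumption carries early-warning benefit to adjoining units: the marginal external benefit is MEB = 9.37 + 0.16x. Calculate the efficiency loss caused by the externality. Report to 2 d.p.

Market equilibrium (private): 13.82 + 1.71x = 120.89 - 1.43x → x_m = 34.0987.
Social marginal benefit = demand + MEB = 130.26 - 1.27x.
Set SMB = MC: 130.26 - 1.27x = 13.82 + 1.71x → x* = 39.0738.
The loss is the area between SMB and MC from x* to x_m; with linear curves that's a triangle of height MEB(x_m).
DWL = ½ × 4.9751 × 14.8258 = 36.8799.

DWL = €36.88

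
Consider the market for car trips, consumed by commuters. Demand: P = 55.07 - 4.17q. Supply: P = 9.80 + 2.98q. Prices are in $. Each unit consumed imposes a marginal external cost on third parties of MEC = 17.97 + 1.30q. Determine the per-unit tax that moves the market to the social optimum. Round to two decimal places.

Social marginal benefit = demand − MEC = 37.10 - 5.47q.
Set SMB = MC: 37.10 - 5.47q = 9.80 + 2.98q → q* = 3.2308.
The Pigouvian tax equals MEC at q*: 17.97 + 1.30×3.2308 = 22.1700.

tax = $22.17 per unit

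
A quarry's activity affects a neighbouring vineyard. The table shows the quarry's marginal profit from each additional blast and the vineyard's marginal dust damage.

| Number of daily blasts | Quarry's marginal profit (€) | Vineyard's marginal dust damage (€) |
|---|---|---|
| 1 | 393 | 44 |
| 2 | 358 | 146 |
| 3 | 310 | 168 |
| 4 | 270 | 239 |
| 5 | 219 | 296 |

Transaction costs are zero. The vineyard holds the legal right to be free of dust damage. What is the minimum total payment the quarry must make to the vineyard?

€597

Efficient level: marginal profit ≥ marginal dust damage through level 4, so k* = 4.
With the vineyard holding the right, the quarry must at least compensate total damage at k*: 44 + 146 + 168 + 239 = 597.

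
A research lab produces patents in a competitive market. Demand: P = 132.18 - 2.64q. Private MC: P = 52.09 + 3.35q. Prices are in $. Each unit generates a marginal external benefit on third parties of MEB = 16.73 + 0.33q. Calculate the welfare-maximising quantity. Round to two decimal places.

Social marginal cost = private MC − MEB = 35.36 + 3.02q.
Set SMC = demand: 35.36 + 3.02q = 132.18 - 2.64q → q* = 17.1060.

q* = 17.11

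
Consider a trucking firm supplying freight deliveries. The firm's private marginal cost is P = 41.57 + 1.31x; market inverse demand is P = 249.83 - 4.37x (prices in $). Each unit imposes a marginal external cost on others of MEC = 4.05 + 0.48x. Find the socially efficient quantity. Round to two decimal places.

x* = 33.15

Social marginal cost = private MC + MEC = 45.62 + 1.79x.
Set SMC = demand: 45.62 + 1.79x = 249.83 - 4.37x → x* = 33.1510.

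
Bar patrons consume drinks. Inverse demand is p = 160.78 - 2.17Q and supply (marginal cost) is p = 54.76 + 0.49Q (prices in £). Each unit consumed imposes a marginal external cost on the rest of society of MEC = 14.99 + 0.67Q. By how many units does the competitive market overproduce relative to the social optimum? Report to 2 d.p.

12.52 units

Market equilibrium (private): 54.76 + 0.49Q = 160.78 - 2.17Q → Q_m = 39.8571.
Social marginal benefit = demand − MEC = 145.79 - 2.84Q.
Set SMB = MC: 145.79 - 2.84Q = 54.76 + 0.49Q → Q* = 27.3363.
Gap = |39.8571 − 27.3363| = 12.5208.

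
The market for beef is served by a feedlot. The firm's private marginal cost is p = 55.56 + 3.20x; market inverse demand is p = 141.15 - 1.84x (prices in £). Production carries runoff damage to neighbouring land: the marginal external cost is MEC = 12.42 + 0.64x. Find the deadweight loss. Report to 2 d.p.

Market equilibrium (private): 55.56 + 3.20x = 141.15 - 1.84x → x_m = 16.9821.
Social marginal cost = private MC + MEC = 67.98 + 3.84x.
Set SMC = demand: 67.98 + 3.84x = 141.15 - 1.84x → x* = 12.8820.
Between x* and x_m the wedge SMC − demand runs linearly from 0 to MEC(x_m), so the loss is a triangle.
DWL = ½ × 4.1001 × 23.2886 = 47.7428.

DWL = £47.74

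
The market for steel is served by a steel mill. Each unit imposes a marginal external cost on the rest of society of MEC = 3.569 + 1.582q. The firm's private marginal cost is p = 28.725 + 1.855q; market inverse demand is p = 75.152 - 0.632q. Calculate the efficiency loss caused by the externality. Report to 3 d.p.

Market equilibrium (private): 28.725 + 1.855q = 75.152 - 0.632q → q_m = 18.6679.
Social marginal cost = private MC + MEC = 32.294 + 3.437q.
Set SMC = demand: 32.294 + 3.437q = 75.152 - 0.632q → q* = 10.5328.
The loss is the area between SMC and demand from q* to q_m; with linear curves that's a triangle of height MEC(q_m).
DWL = ½ × 8.1351 × 33.1016 = 134.6424.

DWL = 134.642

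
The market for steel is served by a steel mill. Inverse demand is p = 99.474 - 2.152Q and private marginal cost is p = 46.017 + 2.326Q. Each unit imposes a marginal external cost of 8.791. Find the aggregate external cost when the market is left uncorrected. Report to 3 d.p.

104.944

Market equilibrium (private): 46.017 + 2.326Q = 99.474 - 2.152Q → Q_m = 11.9377.
Total external cost = MEC × Q_m = 8.791 × 11.9377 = 104.9443.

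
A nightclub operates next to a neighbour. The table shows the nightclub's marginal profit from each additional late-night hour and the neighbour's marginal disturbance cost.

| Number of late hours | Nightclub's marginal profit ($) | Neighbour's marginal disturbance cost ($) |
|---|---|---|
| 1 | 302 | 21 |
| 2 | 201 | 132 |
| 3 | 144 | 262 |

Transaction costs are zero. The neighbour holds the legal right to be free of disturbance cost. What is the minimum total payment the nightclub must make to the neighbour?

$153

Efficient level: marginal profit ≥ marginal disturbance cost through level 2, so k* = 2.
With the neighbour holding the right, the nightclub must at least compensate total damage at k*: 21 + 132 = 153.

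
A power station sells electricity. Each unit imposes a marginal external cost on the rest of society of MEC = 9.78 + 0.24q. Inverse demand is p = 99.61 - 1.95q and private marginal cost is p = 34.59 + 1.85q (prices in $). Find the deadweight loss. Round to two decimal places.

Market equilibrium (private): 34.59 + 1.85q = 99.61 - 1.95q → q_m = 17.1105.
Social marginal cost = private MC + MEC = 44.37 + 2.09q.
Set SMC = demand: 44.37 + 2.09q = 99.61 - 1.95q → q* = 13.6733.
The loss is the area between SMC and demand from q* to q_m; with linear curves that's a triangle of height MEC(q_m).
DWL = ½ × 3.4372 × 13.8865 = 23.8653.

DWL = $23.87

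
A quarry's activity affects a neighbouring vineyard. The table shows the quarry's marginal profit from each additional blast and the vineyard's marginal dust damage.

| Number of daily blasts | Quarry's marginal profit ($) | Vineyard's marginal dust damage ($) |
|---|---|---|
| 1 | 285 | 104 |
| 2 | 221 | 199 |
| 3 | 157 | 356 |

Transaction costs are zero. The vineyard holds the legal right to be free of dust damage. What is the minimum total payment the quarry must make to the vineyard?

$303

Efficient level: marginal profit ≥ marginal dust damage through level 2, so k* = 2.
With the vineyard holding the right, the quarry must at least compensate total damage at k*: 104 + 199 = 303.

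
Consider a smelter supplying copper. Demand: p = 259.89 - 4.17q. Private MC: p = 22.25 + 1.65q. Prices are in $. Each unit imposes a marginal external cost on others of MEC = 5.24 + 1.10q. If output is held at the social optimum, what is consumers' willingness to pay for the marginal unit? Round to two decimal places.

P = $119.85

Social marginal cost = private MC + MEC = 27.49 + 2.75q.
Set SMC = demand: 27.49 + 2.75q = 259.89 - 4.17q → q* = 33.5838.
Consumer price on the demand curve at q*: 259.89 − 4.17×33.5838 = 119.8456.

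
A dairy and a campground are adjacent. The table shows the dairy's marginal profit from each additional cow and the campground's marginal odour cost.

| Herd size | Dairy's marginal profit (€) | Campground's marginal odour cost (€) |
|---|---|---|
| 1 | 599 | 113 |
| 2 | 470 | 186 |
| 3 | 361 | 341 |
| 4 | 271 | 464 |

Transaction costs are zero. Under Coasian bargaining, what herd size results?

3

Bargaining reaches the level where marginal profit last exceeds marginal odour cost.
That holds through level 3 (361 ≥ 341) but not at 4 (271 < 464).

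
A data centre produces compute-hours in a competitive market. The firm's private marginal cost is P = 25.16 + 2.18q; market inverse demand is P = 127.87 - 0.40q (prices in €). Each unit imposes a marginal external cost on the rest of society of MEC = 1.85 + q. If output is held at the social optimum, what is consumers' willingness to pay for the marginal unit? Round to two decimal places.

Social marginal cost = private MC + MEC = 27.01 + 3.18q.
Set SMC = demand: 27.01 + 3.18q = 127.87 - 0.40q → q* = 28.1732.
Consumer price on the demand curve at q*: 127.87 − 0.40×28.1732 = 116.6007.

P = €116.60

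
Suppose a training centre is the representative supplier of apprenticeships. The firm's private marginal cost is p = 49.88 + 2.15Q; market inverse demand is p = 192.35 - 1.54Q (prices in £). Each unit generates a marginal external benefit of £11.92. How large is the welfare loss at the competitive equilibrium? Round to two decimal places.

DWL = £19.25

Market equilibrium (private): 49.88 + 2.15Q = 192.35 - 1.54Q → Q_m = 38.6098.
Social marginal cost = private MC − MEB = 37.96 + 2.15Q.
Set SMC = demand: 37.96 + 2.15Q = 192.35 - 1.54Q → Q* = 41.8401.
Between Q* and Q_m the wedge demand − SMC runs linearly from 0 to MEB(Q_m), so the loss is a triangle.
DWL = ½ × 3.2303 × 11.9200 = 19.2526.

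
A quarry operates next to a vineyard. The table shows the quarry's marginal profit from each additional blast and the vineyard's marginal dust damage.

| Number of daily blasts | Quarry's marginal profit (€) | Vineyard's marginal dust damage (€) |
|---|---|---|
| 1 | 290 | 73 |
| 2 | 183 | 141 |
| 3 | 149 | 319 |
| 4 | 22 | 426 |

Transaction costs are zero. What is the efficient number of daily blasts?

2

Bargaining reaches the level where marginal profit last exceeds marginal dust damage.
That holds through level 2 (183 ≥ 141) but not at 3 (149 < 319).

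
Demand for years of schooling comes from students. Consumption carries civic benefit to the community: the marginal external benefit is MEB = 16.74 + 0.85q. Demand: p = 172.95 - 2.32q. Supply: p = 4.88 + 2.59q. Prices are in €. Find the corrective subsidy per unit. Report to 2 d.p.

Social marginal benefit = demand + MEB = 189.69 - 1.47q.
Set SMB = MC: 189.69 - 1.47q = 4.88 + 2.59q → q* = 45.5197.
The Pigouvian subsidy equals MEB at q*: 16.74 + 0.85×45.5197 = 55.4317.

subsidy = €55.43 per unit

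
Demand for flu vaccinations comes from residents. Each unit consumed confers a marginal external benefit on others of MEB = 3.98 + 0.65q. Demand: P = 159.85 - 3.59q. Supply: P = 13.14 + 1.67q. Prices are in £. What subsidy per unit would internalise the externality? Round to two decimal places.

Social marginal benefit = demand + MEB = 163.83 - 2.94q.
Set SMB = MC: 163.83 - 2.94q = 13.14 + 1.67q → q* = 32.6876.
The Pigouvian subsidy equals MEB at q*: 3.98 + 0.65×32.6876 = 25.2269.

subsidy = £25.23 per unit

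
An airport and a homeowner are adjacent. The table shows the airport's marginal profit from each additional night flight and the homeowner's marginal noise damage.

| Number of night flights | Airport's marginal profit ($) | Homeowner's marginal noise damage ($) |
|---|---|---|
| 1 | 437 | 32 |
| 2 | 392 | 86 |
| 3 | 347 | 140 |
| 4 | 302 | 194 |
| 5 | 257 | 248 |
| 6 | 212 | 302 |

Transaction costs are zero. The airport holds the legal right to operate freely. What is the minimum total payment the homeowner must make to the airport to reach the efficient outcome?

Left alone the airport would choose level 6 (marginal profit stays positive).
Efficient level: k* = 5 (marginal profit ≥ marginal noise damage through 5).
The homeowner must at least cover the airport's forgone profit from cutting 6→5: 212 = 212.

$212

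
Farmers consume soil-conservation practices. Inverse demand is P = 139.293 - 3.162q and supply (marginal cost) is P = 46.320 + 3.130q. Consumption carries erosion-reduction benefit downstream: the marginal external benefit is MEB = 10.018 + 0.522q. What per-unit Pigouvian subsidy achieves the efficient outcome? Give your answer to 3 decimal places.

subsidy = 19.335 per unit

Social marginal benefit = demand + MEB = 149.311 - 2.640q.
Set SMB = MC: 149.311 - 2.640q = 46.320 + 3.130q → q* = 17.8494.
The Pigouvian subsidy equals MEB at q*: 10.018 + 0.522×17.8494 = 19.3354.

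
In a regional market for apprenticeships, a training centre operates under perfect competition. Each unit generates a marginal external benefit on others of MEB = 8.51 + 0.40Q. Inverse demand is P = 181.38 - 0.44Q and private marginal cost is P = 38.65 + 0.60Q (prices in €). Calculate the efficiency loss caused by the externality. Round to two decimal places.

DWL = €3140.89

Market equilibrium (private): 38.65 + 0.60Q = 181.38 - 0.44Q → Q_m = 137.2404.
Social marginal cost = private MC − MEB = 30.14 + 0.20Q.
Set SMC = demand: 30.14 + 0.20Q = 181.38 - 0.44Q → Q* = 236.3125.
The welfare-loss triangle has base |Q_m − Q*| and height MEB(Q_m) (the vertical gap between SMC and demand is zero at Q* and MEB at Q_m).
DWL = ½ × 99.0721 × 63.4062 = 3140.8927.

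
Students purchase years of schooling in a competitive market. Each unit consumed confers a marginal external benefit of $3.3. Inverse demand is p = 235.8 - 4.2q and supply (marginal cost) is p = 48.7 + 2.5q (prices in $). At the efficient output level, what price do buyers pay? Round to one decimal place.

Social marginal benefit = demand + MEB = 239.1 - 4.2q.
Set SMB = MC: 239.1 - 4.2q = 48.7 + 2.5q → q* = 28.4179.
Consumer price on the demand curve at q*: 235.8 − 4.2×28.4179 = 116.4448.

P = $116.4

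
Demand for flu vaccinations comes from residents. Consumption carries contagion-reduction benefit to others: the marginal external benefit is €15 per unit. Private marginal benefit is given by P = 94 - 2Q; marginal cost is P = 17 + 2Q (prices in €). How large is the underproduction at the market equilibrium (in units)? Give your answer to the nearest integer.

Market equilibrium (private): 17 + 2Q = 94 - 2Q → Q_m = 19.2500.
Social marginal benefit = demand + MEB = 109 - 2Q.
Set SMB = MC: 109 - 2Q = 17 + 2Q → Q* = 23.0000.
Gap = |19.2500 − 23.0000| = 3.7500.

4 units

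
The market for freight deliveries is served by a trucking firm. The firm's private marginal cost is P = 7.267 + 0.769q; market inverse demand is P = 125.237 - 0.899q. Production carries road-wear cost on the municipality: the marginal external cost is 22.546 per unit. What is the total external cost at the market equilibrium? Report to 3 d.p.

Market equilibrium (private): 7.267 + 0.769q = 125.237 - 0.899q → q_m = 70.7254.
Total external cost = MEC × q_m = 22.546 × 70.7254 = 1594.5749.

1594.575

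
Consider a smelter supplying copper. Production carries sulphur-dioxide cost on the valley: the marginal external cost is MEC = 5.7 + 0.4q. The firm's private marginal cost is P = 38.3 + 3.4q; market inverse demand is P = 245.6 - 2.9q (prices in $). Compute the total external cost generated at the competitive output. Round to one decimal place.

$404.1

Market equilibrium (private): 38.3 + 3.4q = 245.6 - 2.9q → q_m = 32.9048.
Total external cost = ∫₀^{q_m} (5.7 + 0.4q) dq = 5.7×32.9048 + ½×0.4×32.9048² = 404.1025.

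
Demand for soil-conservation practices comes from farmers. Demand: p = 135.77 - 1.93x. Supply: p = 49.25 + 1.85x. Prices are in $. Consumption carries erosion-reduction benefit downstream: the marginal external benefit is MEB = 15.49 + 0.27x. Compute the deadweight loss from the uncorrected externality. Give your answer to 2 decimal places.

Market equilibrium (private): 49.25 + 1.85x = 135.77 - 1.93x → x_m = 22.8889.
Social marginal benefit = demand + MEB = 151.26 - 1.66x.
Set SMB = MC: 151.26 - 1.66x = 49.25 + 1.85x → x* = 29.0627.
The welfare-loss triangle has base |x_m − x*| and height MEB(x_m) (the vertical gap between SMB and MC is zero at x* and MEB at x_m).
DWL = ½ × 6.1738 × 21.6700 = 66.8931.

DWL = $66.89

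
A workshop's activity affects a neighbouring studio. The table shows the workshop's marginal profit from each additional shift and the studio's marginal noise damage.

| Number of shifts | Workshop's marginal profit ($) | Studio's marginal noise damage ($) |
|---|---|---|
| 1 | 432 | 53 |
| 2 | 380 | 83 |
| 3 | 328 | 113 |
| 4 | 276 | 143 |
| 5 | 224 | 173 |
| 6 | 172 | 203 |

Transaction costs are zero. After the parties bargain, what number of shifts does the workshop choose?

5

Bargaining reaches the level where marginal profit last exceeds marginal noise damage.
That holds through level 5 (224 ≥ 173) but not at 6 (172 < 203).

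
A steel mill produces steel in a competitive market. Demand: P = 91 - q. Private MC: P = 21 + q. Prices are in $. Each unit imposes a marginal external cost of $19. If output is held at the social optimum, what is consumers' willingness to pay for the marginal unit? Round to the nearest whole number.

P = $66

Social marginal cost = private MC + MEC = 40 + q.
Set SMC = demand: 40 + q = 91 - q → q* = 25.5000.
Consumer price on the demand curve at q*: 91 − 1×25.5000 = 65.5000.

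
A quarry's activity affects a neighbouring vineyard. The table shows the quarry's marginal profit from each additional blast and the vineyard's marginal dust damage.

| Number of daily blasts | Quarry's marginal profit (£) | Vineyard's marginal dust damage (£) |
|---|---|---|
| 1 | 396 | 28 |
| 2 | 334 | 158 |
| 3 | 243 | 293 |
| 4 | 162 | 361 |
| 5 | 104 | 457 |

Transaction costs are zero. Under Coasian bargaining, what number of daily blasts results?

2

Bargaining reaches the level where marginal profit last exceeds marginal dust damage.
That holds through level 2 (334 ≥ 158) but not at 3 (243 < 293).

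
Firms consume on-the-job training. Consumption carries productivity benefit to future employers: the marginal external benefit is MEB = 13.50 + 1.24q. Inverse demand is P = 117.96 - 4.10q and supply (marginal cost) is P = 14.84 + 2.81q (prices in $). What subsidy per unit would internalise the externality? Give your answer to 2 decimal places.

Social marginal benefit = demand + MEB = 131.46 - 2.86q.
Set SMB = MC: 131.46 - 2.86q = 14.84 + 2.81q → q* = 20.5679.
The Pigouvian subsidy equals MEB at q*: 13.50 + 1.24×20.5679 = 39.0042.

subsidy = $39.00 per unit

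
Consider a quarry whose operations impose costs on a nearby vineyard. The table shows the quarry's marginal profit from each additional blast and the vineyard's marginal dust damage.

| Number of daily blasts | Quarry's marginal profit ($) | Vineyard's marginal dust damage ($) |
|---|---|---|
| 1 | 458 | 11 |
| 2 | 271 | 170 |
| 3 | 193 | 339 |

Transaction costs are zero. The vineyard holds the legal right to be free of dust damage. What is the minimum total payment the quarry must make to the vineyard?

$181

Efficient level: marginal profit ≥ marginal dust damage through level 2, so k* = 2.
With the vineyard holding the right, the quarry must at least compensate total damage at k*: 11 + 170 = 181.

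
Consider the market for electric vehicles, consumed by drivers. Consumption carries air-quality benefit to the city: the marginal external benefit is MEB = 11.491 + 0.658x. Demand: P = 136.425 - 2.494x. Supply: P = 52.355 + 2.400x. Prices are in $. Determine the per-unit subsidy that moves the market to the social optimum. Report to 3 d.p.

Social marginal benefit = demand + MEB = 147.916 - 1.836x.
Set SMB = MC: 147.916 - 1.836x = 52.355 + 2.400x → x* = 22.5593.
The Pigouvian subsidy equals MEB at x*: 11.491 + 0.658×22.5593 = 26.3350.

subsidy = $26.335 per unit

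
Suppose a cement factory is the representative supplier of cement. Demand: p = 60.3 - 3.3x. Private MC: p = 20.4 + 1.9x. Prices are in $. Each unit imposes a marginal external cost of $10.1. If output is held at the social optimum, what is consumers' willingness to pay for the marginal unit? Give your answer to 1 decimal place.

P = $41.4

Social marginal cost = private MC + MEC = 30.5 + 1.9x.
Set SMC = demand: 30.5 + 1.9x = 60.3 - 3.3x → x* = 5.7308.
Consumer price on the demand curve at x*: 60.3 − 3.3×5.7308 = 41.3884.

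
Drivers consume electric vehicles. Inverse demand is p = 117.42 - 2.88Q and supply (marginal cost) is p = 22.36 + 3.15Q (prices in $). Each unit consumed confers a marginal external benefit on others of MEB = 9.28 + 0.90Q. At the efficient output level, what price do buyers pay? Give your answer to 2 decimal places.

P = $58.84

Social marginal benefit = demand + MEB = 126.70 - 1.98Q.
Set SMB = MC: 126.70 - 1.98Q = 22.36 + 3.15Q → Q* = 20.3392.
Consumer price on the demand curve at Q*: 117.42 − 2.88×20.3392 = 58.8431.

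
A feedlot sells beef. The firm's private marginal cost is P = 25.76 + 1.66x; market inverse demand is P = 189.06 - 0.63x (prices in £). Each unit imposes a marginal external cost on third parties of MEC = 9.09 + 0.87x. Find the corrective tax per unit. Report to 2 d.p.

tax = £51.55 per unit

Social marginal cost = private MC + MEC = 34.85 + 2.53x.
Set SMC = demand: 34.85 + 2.53x = 189.06 - 0.63x → x* = 48.8006.
The Pigouvian tax equals MEC at x*: 9.09 + 0.87×48.8006 = 51.5465.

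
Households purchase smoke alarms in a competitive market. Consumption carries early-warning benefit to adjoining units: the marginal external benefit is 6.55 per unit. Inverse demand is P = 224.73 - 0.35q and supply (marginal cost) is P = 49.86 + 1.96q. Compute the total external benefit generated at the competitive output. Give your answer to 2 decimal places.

495.84

Market equilibrium (private): 49.86 + 1.96q = 224.73 - 0.35q → q_m = 75.7013.
Total external benefit = MEB × q_m = 6.55 × 75.7013 = 495.8435.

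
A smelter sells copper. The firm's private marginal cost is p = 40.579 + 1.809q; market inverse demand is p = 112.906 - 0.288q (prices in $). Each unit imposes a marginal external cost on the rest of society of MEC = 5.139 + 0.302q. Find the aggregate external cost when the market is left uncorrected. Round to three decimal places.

Market equilibrium (private): 40.579 + 1.809q = 112.906 - 0.288q → q_m = 34.4907.
Total external cost = ∫₀^{q_m} (5.139 + 0.302q) dq = 5.139×34.4907 + ½×0.302×34.4907² = 356.8786.

$356.879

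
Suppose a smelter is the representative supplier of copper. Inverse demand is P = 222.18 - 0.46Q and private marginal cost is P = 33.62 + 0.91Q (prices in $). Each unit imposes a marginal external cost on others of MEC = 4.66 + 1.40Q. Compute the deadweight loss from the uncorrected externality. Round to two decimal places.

Market equilibrium (private): 33.62 + 0.91Q = 222.18 - 0.46Q → Q_m = 137.6350.
Social marginal cost = private MC + MEC = 38.28 + 2.31Q.
Set SMC = demand: 38.28 + 2.31Q = 222.18 - 0.46Q → Q* = 66.3899.
Between Q* and Q_m the wedge SMC − demand runs linearly from 0 to MEC(Q_m), so the loss is a triangle.
DWL = ½ × 71.2451 × 197.3491 = 7030.0782.

DWL = $7030.08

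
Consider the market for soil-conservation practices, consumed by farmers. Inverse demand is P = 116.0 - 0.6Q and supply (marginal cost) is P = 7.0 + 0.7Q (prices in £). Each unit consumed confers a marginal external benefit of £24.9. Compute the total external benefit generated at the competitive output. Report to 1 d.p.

£2087.8

Market equilibrium (private): 7.0 + 0.7Q = 116.0 - 0.6Q → Q_m = 83.8462.
Total external benefit = MEB × Q_m = 24.9 × 83.8462 = 2087.7704.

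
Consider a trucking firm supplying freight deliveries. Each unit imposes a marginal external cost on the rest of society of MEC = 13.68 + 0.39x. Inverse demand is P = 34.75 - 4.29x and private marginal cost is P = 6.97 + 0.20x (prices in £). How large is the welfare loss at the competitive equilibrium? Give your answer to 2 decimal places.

DWL = £26.54

Market equilibrium (private): 6.97 + 0.20x = 34.75 - 4.29x → x_m = 6.1871.
Social marginal cost = private MC + MEC = 20.65 + 0.59x.
Set SMC = demand: 20.65 + 0.59x = 34.75 - 4.29x → x* = 2.8893.
Height of the DWL triangle at x_m is SMC(x_m) − demand(x_m) = MEC(x_m) = 16.0930.
DWL = ½ × 3.2978 × 16.0930 = 26.5357.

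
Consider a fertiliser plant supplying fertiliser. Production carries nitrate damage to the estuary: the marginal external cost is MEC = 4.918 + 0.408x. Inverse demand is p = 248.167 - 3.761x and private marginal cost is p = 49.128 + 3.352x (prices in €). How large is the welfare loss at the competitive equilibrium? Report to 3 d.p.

Market equilibrium (private): 49.128 + 3.352x = 248.167 - 3.761x → x_m = 27.9824.
Social marginal cost = private MC + MEC = 54.046 + 3.760x.
Set SMC = demand: 54.046 + 3.760x = 248.167 - 3.761x → x* = 25.8105.
The loss is the area between SMC and demand from x* to x_m; with linear curves that's a triangle of height MEC(x_m).
DWL = ½ × 2.1719 × 16.3348 = 17.7388.

DWL = €17.739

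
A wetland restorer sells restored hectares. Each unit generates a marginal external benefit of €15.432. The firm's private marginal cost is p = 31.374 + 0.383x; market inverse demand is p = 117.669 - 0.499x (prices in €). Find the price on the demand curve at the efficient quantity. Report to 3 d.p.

P = €60.116

Social marginal cost = private MC − MEB = 15.942 + 0.383x.
Set SMC = demand: 15.942 + 0.383x = 117.669 - 0.499x → x* = 115.3367.
Consumer price on the demand curve at x*: 117.669 − 0.499×115.3367 = 60.1160.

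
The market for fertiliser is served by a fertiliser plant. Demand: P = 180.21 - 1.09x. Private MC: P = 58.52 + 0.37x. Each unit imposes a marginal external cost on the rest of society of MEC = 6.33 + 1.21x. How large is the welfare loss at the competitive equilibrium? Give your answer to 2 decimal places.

Market equilibrium (private): 58.52 + 0.37x = 180.21 - 1.09x → x_m = 83.3493.
Social marginal cost = private MC + MEC = 64.85 + 1.58x.
Set SMC = demand: 64.85 + 1.58x = 180.21 - 1.09x → x* = 43.2060.
Height of the DWL triangle at x_m is SMC(x_m) − demand(x_m) = MEC(x_m) = 107.1827.
DWL = ½ × 40.1433 × 107.1827 = 2151.3336.

DWL = 2151.33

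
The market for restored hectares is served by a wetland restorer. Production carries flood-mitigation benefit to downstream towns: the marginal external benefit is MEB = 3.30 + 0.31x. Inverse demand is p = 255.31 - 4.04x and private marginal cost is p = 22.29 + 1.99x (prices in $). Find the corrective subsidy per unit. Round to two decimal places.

subsidy = $16.11 per unit

Social marginal cost = private MC − MEB = 18.99 + 1.68x.
Set SMC = demand: 18.99 + 1.68x = 255.31 - 4.04x → x* = 41.3147.
The Pigouvian subsidy equals MEB at x*: 3.30 + 0.31×41.3147 = 16.1076.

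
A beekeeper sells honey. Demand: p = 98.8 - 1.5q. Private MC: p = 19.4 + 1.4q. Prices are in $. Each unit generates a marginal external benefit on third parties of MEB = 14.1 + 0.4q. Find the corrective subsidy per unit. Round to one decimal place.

Social marginal cost = private MC − MEB = 5.3 + q.
Set SMC = demand: 5.3 + q = 98.8 - 1.5q → q* = 37.4000.
The Pigouvian subsidy equals MEB at q*: 14.1 + 0.4×37.4000 = 29.0600.

subsidy = $29.1 per unit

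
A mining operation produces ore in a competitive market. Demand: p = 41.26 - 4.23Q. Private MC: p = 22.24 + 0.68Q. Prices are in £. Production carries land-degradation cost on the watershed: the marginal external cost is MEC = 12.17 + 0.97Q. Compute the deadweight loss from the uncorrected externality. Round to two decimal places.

Market equilibrium (private): 22.24 + 0.68Q = 41.26 - 4.23Q → Q_m = 3.8737.
Social marginal cost = private MC + MEC = 34.41 + 1.65Q.
Set SMC = demand: 34.41 + 1.65Q = 41.26 - 4.23Q → Q* = 1.1650.
Between Q* and Q_m the wedge SMC − demand runs linearly from 0 to MEC(Q_m), so the loss is a triangle.
DWL = ½ × 2.7087 × 15.9275 = 21.5714.

DWL = £21.57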